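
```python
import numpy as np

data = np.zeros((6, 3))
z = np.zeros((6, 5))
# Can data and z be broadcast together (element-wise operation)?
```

No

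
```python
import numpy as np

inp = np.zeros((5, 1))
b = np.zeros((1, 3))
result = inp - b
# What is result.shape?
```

(5, 3)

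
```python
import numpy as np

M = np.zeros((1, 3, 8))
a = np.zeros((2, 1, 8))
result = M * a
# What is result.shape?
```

(2, 3, 8)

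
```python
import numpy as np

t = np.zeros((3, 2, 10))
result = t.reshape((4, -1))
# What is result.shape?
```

(4, 15)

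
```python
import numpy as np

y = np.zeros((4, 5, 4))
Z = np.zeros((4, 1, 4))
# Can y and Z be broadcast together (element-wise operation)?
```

Yes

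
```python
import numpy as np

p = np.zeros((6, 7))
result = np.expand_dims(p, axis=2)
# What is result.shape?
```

(6, 7, 1)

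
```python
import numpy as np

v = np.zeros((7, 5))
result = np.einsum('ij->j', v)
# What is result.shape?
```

(5,)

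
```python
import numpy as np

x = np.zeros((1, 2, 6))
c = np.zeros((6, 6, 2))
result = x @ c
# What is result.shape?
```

(6, 2, 2)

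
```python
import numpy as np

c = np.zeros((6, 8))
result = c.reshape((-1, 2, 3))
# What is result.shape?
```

(8, 2, 3)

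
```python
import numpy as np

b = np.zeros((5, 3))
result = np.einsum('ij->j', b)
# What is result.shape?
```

(3,)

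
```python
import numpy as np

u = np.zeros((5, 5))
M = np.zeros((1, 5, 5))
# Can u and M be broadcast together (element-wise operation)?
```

Yes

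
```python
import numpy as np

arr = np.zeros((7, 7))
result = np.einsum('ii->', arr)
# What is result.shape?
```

()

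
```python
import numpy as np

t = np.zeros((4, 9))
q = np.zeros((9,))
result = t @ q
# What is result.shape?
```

(4,)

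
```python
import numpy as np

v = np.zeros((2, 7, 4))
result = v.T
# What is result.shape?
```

(4, 7, 2)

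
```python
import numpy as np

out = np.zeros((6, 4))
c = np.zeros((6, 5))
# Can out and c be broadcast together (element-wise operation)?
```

No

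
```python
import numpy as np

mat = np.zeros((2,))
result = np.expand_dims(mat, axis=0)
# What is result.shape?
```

(1, 2)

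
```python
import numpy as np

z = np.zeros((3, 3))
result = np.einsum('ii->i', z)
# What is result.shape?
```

(3,)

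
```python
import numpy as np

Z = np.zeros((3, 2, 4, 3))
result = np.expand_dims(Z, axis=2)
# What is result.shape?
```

(3, 2, 1, 4, 3)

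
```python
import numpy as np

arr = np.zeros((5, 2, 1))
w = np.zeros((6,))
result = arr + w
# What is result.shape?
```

(5, 2, 6)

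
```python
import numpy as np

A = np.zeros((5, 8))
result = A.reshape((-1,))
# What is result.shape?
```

(40,)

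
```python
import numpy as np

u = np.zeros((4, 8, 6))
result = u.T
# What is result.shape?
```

(6, 8, 4)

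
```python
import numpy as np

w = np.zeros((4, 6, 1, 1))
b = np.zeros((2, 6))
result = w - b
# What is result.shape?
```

(4, 6, 2, 6)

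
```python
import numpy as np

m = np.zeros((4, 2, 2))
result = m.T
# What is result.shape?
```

(2, 2, 4)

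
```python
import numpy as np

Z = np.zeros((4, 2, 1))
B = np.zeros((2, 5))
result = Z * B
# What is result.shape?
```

(4, 2, 5)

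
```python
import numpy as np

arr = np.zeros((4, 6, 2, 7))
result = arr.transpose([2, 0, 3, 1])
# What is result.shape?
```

(2, 4, 7, 6)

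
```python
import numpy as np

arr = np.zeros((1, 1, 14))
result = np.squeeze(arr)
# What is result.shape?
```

(14,)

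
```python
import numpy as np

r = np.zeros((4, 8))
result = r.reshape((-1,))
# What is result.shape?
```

(32,)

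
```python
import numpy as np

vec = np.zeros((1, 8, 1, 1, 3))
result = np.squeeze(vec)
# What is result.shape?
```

(8, 3)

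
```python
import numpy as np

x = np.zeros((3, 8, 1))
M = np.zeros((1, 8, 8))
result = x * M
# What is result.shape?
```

(3, 8, 8)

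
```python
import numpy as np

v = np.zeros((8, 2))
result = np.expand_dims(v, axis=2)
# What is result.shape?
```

(8, 2, 1)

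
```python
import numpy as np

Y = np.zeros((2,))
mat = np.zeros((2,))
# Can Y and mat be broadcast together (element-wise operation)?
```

Yes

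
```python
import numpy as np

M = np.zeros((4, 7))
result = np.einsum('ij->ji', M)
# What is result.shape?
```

(7, 4)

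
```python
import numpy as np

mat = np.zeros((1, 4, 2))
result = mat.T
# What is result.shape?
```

(2, 4, 1)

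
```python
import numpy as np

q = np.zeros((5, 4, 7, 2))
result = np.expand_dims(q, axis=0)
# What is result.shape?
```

(1, 5, 4, 7, 2)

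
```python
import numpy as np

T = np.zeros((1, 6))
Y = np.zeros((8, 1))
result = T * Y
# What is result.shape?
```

(8, 6)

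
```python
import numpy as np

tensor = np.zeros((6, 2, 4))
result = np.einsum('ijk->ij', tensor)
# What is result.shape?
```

(6, 2)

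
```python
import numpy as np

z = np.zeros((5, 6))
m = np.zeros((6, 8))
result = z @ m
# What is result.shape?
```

(5, 8)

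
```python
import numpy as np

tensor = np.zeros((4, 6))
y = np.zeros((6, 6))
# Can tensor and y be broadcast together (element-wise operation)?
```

No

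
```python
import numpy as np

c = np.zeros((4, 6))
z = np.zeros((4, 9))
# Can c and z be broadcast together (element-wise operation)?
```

No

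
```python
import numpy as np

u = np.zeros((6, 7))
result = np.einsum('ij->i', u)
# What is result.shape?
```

(6,)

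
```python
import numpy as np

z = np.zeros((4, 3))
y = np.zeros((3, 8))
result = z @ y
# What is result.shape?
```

(4, 8)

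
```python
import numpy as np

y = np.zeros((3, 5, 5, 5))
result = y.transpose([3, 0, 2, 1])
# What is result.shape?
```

(5, 3, 5, 5)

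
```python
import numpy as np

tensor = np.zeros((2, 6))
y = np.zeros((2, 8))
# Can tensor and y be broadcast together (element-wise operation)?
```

No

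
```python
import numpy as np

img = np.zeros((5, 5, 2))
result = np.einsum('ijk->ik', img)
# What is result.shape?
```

(5, 2)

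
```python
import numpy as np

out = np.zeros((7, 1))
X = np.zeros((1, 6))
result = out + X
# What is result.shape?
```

(7, 6)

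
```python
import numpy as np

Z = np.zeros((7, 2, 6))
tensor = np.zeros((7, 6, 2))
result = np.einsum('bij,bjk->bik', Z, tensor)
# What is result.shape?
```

(7, 2, 2)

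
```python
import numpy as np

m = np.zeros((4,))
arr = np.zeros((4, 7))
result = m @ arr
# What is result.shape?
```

(7,)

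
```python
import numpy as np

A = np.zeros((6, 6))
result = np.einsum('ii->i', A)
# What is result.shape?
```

(6,)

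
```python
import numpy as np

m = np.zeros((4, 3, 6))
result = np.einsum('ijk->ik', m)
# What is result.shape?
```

(4, 6)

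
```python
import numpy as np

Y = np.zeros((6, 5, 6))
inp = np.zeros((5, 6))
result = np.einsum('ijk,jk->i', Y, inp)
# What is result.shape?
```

(6,)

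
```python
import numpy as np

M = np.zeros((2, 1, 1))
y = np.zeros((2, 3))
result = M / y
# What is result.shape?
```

(2, 2, 3)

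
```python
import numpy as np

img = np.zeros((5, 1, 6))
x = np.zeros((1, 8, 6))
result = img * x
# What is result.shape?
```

(5, 8, 6)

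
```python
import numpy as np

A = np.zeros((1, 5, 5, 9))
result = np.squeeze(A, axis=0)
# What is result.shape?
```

(5, 5, 9)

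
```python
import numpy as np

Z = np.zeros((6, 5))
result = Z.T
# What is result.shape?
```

(5, 6)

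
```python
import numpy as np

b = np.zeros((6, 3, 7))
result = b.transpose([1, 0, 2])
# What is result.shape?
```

(3, 6, 7)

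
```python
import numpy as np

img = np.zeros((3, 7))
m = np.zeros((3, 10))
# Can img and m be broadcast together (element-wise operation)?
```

No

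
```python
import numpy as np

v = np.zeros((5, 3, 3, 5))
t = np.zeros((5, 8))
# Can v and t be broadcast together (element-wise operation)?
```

No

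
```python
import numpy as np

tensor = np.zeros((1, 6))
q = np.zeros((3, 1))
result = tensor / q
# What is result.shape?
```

(3, 6)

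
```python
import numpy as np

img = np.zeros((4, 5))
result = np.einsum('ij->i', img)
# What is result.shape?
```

(4,)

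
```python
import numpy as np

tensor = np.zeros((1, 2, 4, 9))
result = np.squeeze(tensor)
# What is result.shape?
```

(2, 4, 9)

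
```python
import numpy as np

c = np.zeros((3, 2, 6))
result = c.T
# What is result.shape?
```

(6, 2, 3)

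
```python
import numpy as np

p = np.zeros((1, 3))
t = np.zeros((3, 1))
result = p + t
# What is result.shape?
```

(3, 3)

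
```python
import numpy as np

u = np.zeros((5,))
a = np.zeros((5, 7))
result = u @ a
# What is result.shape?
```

(7,)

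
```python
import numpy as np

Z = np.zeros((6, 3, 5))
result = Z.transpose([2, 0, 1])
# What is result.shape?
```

(5, 6, 3)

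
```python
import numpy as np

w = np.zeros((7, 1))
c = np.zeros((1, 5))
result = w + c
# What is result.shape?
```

(7, 5)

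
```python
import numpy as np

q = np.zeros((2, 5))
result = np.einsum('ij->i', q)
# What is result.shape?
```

(2,)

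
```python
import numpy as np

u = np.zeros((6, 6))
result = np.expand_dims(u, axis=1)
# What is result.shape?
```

(6, 1, 6)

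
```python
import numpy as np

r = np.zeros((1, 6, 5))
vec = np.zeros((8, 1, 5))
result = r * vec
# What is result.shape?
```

(8, 6, 5)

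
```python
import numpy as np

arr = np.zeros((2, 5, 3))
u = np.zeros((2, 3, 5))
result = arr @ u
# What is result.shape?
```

(2, 5, 5)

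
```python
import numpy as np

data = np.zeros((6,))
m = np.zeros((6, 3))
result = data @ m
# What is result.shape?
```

(3,)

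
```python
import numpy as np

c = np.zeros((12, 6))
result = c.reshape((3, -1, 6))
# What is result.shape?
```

(3, 4, 6)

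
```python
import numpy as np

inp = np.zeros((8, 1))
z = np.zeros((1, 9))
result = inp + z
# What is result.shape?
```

(8, 9)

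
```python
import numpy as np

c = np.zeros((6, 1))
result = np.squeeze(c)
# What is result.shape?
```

(6,)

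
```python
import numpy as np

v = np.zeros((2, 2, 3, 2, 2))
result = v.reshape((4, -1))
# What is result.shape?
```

(4, 12)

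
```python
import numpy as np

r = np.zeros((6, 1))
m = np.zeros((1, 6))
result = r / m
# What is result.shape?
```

(6, 6)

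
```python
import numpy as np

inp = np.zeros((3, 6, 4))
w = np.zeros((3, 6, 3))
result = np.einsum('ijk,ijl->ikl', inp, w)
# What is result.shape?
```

(3, 4, 3)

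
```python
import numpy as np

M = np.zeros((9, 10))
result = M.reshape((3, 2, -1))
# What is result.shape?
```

(3, 2, 15)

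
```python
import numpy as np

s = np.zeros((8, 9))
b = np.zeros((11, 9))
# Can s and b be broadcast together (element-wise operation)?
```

No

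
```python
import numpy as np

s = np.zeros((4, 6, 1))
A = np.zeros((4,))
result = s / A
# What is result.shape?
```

(4, 6, 4)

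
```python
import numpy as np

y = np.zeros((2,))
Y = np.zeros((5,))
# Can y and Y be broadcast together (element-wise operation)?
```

No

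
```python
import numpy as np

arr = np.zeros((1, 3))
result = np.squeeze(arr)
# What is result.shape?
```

(3,)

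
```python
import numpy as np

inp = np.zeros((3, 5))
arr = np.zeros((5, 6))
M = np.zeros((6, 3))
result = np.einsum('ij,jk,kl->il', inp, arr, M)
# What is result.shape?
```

(3, 3)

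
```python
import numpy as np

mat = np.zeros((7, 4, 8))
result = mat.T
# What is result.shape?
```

(8, 4, 7)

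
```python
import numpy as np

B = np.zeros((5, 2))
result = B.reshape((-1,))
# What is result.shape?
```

(10,)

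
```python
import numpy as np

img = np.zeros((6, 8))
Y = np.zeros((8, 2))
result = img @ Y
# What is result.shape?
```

(6, 2)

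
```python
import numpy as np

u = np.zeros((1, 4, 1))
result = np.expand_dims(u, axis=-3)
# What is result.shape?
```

(1, 1, 4, 1)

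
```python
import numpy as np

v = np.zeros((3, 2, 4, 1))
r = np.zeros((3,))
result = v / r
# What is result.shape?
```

(3, 2, 4, 3)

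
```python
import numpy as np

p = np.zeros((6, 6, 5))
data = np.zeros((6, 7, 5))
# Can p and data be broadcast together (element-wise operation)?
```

No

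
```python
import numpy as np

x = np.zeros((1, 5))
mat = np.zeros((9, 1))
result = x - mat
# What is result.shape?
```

(9, 5)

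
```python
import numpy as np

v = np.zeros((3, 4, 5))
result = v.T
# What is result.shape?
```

(5, 4, 3)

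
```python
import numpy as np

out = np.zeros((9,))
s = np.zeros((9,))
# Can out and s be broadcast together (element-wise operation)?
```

Yes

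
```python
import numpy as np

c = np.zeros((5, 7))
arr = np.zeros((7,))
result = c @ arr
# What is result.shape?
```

(5,)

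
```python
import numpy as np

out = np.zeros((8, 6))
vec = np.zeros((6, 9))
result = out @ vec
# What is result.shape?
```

(8, 9)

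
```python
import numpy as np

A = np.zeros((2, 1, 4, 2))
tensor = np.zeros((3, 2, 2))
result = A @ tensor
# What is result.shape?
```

(2, 3, 4, 2)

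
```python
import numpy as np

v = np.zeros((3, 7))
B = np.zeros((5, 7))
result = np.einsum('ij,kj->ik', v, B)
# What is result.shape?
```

(3, 5)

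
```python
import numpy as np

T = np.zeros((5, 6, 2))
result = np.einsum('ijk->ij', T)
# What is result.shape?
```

(5, 6)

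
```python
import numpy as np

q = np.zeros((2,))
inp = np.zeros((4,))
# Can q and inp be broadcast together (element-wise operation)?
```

No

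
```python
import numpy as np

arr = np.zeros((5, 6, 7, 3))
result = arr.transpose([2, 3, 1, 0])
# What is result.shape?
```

(7, 3, 6, 5)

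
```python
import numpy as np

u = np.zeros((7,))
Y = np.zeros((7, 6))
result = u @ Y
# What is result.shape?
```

(6,)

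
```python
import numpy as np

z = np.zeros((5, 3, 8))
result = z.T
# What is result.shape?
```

(8, 3, 5)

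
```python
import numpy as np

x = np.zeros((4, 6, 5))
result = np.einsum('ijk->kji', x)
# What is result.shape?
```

(5, 6, 4)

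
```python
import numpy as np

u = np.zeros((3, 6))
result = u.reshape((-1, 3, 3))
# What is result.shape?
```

(2, 3, 3)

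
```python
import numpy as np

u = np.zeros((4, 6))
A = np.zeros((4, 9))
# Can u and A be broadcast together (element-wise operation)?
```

No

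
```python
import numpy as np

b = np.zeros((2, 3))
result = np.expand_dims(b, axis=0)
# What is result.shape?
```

(1, 2, 3)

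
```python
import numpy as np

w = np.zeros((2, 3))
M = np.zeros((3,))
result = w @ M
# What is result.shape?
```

(2,)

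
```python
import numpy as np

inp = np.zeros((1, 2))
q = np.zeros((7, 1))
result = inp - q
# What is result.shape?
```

(7, 2)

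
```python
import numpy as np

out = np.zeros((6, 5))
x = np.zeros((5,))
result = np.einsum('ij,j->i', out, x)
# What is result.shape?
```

(6,)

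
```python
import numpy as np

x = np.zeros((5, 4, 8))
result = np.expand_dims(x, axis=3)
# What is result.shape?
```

(5, 4, 8, 1)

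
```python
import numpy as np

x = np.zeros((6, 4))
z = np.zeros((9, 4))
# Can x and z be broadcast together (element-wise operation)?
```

No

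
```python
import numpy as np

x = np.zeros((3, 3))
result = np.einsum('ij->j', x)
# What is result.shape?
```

(3,)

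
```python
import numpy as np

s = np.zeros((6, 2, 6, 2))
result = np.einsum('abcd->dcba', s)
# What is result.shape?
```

(2, 6, 2, 6)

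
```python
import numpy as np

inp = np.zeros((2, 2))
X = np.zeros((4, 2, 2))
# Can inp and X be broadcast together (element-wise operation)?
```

Yes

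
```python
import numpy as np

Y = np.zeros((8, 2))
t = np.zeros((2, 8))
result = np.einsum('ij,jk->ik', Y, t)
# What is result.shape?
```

(8, 8)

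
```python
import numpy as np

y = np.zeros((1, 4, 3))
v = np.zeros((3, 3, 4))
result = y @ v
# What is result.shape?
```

(3, 4, 4)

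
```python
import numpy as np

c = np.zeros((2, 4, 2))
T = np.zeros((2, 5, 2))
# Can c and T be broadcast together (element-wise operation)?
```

No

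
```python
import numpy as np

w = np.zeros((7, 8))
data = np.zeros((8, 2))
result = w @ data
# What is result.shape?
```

(7, 2)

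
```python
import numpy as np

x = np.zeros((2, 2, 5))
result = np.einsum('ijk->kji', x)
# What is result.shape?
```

(5, 2, 2)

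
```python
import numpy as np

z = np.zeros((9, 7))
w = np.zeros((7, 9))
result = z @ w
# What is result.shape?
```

(9, 9)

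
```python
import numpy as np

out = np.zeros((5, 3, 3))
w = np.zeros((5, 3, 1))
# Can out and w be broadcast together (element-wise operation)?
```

Yes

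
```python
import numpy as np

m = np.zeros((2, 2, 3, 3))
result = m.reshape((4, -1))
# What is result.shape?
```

(4, 9)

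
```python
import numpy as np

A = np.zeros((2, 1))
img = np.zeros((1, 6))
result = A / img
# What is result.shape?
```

(2, 6)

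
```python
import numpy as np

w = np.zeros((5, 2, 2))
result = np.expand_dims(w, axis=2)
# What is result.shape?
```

(5, 2, 1, 2)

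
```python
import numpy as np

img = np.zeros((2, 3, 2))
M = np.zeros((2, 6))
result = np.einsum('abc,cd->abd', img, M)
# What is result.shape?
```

(2, 3, 6)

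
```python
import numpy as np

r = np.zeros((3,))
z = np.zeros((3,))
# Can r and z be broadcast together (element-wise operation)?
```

Yes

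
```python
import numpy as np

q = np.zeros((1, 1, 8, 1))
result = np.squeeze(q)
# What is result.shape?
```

(8,)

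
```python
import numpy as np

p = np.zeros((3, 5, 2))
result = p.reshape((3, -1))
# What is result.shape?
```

(3, 10)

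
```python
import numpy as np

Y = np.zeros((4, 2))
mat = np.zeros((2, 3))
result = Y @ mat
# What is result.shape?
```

(4, 3)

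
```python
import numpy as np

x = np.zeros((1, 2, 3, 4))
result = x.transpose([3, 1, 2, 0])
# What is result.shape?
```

(4, 2, 3, 1)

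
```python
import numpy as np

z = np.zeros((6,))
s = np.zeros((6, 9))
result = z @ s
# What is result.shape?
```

(9,)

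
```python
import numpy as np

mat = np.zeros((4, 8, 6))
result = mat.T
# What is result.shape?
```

(6, 8, 4)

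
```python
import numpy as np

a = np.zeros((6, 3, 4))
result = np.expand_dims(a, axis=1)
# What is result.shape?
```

(6, 1, 3, 4)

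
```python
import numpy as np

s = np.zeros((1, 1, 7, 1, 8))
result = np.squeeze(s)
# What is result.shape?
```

(7, 8)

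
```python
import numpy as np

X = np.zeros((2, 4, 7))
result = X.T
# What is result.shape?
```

(7, 4, 2)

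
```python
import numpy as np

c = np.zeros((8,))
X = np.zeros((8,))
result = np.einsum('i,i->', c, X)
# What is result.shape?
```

()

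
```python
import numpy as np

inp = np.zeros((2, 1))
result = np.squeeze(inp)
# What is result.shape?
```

(2,)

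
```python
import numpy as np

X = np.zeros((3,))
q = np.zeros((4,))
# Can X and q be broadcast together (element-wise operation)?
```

No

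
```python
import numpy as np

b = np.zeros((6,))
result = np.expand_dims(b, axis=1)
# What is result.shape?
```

(6, 1)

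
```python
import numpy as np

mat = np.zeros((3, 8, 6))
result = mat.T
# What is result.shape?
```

(6, 8, 3)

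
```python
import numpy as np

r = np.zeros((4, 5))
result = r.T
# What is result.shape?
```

(5, 4)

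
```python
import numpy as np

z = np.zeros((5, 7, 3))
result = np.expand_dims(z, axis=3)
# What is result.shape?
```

(5, 7, 3, 1)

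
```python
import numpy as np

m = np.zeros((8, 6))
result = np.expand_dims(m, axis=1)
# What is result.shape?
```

(8, 1, 6)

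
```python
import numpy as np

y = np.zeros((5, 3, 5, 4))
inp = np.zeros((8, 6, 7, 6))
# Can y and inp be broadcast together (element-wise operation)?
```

No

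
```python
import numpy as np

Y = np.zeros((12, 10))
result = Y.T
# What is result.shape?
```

(10, 12)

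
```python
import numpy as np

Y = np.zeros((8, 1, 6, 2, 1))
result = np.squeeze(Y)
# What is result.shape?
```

(8, 6, 2)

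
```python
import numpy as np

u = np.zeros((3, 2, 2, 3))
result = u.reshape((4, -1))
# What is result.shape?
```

(4, 9)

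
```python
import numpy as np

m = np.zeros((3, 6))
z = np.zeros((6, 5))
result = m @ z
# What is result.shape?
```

(3, 5)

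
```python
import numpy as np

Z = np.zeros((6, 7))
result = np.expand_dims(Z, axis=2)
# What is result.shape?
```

(6, 7, 1)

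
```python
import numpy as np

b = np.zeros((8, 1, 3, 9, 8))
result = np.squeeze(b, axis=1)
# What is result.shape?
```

(8, 3, 9, 8)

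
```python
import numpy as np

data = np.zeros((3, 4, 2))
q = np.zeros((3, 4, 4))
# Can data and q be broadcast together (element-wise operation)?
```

No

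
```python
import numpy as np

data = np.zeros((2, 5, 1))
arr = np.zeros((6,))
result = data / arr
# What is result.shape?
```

(2, 5, 6)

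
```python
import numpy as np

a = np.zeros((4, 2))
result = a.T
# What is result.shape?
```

(2, 4)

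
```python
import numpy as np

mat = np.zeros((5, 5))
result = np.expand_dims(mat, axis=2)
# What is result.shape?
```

(5, 5, 1)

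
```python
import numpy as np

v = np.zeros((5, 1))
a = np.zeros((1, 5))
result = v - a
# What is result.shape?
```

(5, 5)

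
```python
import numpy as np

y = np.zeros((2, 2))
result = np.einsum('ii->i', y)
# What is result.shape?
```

(2,)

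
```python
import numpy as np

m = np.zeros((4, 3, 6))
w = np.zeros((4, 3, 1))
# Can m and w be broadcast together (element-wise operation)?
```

Yes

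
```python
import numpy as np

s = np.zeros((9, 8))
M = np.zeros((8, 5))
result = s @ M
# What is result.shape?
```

(9, 5)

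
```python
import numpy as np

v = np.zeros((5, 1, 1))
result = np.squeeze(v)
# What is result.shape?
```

(5,)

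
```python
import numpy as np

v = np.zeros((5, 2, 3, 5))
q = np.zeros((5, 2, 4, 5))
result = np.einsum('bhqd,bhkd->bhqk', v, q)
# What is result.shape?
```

(5, 2, 3, 4)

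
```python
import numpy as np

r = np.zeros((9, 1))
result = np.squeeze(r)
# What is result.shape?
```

(9,)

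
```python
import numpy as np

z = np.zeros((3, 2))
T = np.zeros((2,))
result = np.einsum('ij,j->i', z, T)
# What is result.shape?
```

(3,)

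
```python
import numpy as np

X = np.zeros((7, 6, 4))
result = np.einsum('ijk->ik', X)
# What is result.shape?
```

(7, 4)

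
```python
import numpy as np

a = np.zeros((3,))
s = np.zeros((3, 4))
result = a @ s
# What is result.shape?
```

(4,)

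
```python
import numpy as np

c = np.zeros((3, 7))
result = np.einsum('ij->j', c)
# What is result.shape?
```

(7,)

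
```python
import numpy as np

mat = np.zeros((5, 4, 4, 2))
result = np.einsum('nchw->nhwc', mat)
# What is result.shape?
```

(5, 4, 2, 4)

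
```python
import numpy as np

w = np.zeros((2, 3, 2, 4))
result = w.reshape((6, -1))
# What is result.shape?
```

(6, 8)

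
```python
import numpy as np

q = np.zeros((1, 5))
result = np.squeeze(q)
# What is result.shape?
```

(5,)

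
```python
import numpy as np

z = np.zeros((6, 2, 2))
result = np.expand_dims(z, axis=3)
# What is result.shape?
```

(6, 2, 2, 1)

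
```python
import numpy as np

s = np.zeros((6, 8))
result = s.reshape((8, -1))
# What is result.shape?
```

(8, 6)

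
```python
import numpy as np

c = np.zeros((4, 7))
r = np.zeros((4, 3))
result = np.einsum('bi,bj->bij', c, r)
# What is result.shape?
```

(4, 7, 3)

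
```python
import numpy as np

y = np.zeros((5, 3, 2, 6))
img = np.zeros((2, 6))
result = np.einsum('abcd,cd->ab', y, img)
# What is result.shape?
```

(5, 3)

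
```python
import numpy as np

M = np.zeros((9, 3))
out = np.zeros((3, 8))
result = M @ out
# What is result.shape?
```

(9, 8)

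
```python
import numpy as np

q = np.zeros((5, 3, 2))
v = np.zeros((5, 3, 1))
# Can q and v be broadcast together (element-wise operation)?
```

Yes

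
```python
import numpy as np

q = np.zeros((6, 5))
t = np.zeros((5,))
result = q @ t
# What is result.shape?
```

(6,)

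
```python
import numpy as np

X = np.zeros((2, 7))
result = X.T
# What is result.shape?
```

(7, 2)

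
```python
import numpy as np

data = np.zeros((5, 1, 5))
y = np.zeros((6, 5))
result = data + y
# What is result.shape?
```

(5, 6, 5)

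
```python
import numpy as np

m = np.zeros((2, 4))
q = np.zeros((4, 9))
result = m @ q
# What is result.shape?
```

(2, 9)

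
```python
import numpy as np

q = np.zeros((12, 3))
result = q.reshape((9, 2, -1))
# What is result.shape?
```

(9, 2, 2)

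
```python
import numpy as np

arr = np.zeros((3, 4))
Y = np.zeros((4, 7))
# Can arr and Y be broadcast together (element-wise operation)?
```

No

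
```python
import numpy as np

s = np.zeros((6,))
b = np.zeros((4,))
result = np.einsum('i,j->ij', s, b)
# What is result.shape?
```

(6, 4)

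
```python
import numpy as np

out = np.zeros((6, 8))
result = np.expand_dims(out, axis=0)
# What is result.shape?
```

(1, 6, 8)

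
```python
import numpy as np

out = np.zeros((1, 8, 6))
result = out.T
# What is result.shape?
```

(6, 8, 1)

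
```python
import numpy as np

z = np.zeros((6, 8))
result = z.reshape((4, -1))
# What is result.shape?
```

(4, 12)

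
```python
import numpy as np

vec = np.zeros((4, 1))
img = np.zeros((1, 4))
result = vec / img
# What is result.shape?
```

(4, 4)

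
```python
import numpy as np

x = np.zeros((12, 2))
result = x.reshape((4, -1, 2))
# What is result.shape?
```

(4, 3, 2)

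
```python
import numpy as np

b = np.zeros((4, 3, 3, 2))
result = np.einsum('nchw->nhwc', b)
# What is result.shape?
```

(4, 3, 2, 3)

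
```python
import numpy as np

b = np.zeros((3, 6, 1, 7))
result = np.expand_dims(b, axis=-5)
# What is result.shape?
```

(1, 3, 6, 1, 7)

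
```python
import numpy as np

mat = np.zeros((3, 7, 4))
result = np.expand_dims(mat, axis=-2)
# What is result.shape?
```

(3, 7, 1, 4)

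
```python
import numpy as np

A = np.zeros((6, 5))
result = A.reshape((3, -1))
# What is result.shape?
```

(3, 10)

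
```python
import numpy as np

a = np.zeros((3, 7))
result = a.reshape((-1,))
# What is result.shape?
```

(21,)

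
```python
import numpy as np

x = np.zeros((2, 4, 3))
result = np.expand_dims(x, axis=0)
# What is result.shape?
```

(1, 2, 4, 3)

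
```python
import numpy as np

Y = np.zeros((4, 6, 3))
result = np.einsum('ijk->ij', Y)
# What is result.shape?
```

(4, 6)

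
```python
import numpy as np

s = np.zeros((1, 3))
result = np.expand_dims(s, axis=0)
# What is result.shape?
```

(1, 1, 3)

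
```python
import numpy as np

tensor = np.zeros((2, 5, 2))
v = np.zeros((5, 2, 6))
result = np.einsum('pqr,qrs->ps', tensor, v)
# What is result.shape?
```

(2, 6)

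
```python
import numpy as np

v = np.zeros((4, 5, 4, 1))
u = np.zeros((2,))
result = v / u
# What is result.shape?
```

(4, 5, 4, 2)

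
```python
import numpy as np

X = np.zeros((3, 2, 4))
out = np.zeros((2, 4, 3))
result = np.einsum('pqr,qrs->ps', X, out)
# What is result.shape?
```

(3, 3)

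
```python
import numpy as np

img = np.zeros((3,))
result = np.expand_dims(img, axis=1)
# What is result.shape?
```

(3, 1)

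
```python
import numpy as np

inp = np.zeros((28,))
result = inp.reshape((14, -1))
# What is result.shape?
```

(14, 2)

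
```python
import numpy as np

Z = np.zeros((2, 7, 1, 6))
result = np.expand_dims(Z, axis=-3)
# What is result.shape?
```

(2, 7, 1, 1, 6)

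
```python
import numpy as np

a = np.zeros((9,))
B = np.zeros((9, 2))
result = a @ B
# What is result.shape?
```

(2,)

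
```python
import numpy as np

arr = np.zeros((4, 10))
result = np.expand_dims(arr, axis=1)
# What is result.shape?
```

(4, 1, 10)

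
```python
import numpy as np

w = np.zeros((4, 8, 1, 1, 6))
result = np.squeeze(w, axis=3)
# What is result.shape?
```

(4, 8, 1, 6)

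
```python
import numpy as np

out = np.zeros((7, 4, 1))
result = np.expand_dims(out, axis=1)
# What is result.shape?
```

(7, 1, 4, 1)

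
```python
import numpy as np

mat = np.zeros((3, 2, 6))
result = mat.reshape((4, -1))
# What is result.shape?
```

(4, 9)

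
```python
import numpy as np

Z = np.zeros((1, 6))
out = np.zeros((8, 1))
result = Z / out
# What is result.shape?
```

(8, 6)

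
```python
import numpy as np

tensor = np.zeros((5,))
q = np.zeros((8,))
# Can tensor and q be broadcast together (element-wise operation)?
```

No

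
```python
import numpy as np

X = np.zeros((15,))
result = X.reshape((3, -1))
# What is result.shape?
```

(3, 5)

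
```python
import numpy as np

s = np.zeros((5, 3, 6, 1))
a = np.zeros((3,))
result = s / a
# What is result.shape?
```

(5, 3, 6, 3)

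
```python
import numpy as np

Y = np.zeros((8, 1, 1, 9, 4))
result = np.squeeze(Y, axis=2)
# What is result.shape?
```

(8, 1, 9, 4)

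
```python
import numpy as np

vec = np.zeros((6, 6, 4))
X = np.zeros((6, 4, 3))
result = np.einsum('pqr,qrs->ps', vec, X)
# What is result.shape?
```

(6, 3)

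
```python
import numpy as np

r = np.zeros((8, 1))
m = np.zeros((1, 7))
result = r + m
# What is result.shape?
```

(8, 7)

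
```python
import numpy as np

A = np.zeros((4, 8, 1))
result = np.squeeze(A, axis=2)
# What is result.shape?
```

(4, 8)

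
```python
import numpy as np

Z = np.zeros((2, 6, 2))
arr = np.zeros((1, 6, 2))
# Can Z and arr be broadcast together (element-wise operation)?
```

Yes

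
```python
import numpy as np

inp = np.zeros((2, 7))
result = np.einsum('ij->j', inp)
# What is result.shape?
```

(7,)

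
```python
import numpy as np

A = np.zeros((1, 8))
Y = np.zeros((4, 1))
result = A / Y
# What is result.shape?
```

(4, 8)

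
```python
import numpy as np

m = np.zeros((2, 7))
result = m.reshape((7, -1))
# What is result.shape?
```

(7, 2)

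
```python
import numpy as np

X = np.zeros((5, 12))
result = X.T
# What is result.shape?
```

(12, 5)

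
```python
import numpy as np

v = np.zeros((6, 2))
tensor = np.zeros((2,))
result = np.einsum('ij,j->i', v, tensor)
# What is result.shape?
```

(6,)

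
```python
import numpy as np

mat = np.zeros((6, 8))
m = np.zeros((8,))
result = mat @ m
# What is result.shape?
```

(6,)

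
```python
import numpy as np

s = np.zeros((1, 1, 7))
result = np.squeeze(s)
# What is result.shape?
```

(7,)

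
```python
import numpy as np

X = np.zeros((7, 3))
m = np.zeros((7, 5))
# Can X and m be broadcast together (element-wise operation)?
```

No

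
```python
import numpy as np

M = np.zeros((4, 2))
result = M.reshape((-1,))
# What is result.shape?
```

(8,)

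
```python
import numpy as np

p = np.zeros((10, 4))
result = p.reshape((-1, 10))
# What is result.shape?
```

(4, 10)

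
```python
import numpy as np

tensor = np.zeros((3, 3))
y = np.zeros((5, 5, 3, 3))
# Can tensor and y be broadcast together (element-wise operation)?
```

Yes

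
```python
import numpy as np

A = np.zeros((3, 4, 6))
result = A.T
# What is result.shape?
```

(6, 4, 3)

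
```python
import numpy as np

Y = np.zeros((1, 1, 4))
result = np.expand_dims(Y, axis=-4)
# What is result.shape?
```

(1, 1, 1, 4)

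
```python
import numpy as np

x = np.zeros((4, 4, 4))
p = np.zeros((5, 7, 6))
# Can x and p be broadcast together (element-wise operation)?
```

No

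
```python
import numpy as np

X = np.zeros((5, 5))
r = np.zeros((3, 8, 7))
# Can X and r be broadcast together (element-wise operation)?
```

No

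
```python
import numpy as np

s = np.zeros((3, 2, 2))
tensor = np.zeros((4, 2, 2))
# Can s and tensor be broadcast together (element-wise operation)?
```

No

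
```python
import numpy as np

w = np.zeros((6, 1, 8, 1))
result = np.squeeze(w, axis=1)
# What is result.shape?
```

(6, 8, 1)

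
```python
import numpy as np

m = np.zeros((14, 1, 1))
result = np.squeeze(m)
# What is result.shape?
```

(14,)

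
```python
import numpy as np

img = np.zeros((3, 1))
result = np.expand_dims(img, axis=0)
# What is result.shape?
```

(1, 3, 1)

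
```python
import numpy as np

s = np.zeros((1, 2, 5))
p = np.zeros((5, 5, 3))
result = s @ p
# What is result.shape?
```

(5, 2, 3)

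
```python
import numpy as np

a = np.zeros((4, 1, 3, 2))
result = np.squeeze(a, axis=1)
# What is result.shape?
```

(4, 3, 2)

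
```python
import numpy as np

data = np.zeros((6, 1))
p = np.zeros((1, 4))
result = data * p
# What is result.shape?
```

(6, 4)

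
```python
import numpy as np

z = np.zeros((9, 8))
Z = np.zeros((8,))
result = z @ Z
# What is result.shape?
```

(9,)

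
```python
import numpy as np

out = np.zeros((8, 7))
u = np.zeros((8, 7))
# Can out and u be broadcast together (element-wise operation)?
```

Yes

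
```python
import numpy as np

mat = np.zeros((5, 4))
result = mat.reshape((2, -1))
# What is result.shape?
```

(2, 10)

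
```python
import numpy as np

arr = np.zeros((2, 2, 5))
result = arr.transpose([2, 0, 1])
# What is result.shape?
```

(5, 2, 2)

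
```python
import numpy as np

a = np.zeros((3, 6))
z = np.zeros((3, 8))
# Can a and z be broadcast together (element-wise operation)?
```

No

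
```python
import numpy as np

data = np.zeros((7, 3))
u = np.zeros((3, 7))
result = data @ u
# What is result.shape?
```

(7, 7)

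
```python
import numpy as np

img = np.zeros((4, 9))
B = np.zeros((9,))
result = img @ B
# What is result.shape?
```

(4,)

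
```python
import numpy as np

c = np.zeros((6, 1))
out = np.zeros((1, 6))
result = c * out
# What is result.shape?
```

(6, 6)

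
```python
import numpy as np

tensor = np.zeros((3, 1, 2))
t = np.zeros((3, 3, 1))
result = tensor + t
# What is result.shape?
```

(3, 3, 2)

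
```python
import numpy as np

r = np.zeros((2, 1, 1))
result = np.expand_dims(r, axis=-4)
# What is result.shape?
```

(1, 2, 1, 1)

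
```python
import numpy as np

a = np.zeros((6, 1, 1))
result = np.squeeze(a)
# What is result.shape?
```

(6,)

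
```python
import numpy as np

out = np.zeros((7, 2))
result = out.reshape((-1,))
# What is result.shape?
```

(14,)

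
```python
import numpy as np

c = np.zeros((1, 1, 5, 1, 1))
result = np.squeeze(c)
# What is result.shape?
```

(5,)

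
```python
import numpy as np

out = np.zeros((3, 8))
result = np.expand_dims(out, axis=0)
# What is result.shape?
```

(1, 3, 8)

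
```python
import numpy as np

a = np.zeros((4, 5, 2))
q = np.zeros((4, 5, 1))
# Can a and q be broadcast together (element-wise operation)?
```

Yes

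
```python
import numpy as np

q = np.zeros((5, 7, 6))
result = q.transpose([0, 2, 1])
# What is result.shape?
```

(5, 6, 7)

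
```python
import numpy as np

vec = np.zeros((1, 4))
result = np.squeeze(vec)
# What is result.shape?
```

(4,)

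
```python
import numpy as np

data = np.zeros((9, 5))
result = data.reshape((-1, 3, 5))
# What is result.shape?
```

(3, 3, 5)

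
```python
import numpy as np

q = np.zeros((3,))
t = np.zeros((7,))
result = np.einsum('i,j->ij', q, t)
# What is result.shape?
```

(3, 7)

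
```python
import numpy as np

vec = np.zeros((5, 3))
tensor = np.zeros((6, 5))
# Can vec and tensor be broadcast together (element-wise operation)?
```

No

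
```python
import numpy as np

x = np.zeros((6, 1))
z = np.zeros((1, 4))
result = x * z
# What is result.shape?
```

(6, 4)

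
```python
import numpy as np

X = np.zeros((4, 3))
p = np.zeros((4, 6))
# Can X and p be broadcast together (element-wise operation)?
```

No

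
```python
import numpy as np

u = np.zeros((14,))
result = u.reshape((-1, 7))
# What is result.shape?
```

(2, 7)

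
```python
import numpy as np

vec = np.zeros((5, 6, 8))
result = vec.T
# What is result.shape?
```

(8, 6, 5)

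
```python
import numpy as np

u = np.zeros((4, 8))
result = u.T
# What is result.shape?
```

(8, 4)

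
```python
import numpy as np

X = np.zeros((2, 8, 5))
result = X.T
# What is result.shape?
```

(5, 8, 2)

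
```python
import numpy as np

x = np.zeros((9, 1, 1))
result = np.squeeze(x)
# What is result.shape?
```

(9,)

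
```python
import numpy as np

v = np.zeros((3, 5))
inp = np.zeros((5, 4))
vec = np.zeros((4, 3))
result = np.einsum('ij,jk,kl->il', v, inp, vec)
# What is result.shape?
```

(3, 3)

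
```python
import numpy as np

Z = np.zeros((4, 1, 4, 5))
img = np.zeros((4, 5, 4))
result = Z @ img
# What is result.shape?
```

(4, 4, 4, 4)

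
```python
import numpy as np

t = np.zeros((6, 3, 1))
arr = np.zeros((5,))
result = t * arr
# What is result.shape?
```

(6, 3, 5)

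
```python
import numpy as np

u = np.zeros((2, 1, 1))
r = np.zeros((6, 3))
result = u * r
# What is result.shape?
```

(2, 6, 3)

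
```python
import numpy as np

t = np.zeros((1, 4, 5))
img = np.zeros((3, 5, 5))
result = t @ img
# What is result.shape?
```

(3, 4, 5)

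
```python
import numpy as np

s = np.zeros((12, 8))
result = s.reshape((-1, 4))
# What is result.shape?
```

(24, 4)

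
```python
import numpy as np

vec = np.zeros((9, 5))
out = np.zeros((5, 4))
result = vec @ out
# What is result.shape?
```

(9, 4)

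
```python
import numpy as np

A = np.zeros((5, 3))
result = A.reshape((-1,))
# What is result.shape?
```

(15,)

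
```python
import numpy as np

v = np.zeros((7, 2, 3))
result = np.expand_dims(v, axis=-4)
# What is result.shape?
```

(1, 7, 2, 3)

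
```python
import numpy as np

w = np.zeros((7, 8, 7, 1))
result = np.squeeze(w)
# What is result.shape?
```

(7, 8, 7)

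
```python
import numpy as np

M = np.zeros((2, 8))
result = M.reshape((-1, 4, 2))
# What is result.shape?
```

(2, 4, 2)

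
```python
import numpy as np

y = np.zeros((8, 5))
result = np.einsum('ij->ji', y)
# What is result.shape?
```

(5, 8)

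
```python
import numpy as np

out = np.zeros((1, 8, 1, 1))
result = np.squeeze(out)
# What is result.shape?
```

(8,)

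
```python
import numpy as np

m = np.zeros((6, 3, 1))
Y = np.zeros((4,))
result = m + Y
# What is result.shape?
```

(6, 3, 4)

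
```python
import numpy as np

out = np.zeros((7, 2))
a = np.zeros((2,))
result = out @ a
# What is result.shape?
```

(7,)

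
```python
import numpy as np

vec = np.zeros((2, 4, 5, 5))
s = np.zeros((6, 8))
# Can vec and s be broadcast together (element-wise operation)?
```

No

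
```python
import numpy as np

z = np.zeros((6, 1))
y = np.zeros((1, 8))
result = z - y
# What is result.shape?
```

(6, 8)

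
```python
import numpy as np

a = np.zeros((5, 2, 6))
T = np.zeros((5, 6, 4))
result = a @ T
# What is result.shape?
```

(5, 2, 4)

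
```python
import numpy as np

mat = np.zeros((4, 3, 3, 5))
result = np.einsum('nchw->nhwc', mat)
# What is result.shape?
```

(4, 3, 5, 3)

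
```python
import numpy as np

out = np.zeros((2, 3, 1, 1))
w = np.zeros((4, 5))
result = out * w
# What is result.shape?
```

(2, 3, 4, 5)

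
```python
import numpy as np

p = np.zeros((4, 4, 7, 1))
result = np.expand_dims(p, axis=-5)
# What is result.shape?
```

(1, 4, 4, 7, 1)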